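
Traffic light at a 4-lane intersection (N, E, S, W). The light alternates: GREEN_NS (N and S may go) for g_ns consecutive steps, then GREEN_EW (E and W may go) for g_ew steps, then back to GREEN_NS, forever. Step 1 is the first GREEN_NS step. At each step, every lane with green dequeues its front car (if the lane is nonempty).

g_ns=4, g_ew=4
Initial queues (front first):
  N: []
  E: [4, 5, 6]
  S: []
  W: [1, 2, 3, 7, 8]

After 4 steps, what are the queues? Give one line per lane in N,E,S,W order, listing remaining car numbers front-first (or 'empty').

Step 1 [NS]: N:empty,E:wait,S:empty,W:wait | queues: N=0 E=3 S=0 W=5
Step 2 [NS]: N:empty,E:wait,S:empty,W:wait | queues: N=0 E=3 S=0 W=5
Step 3 [NS]: N:empty,E:wait,S:empty,W:wait | queues: N=0 E=3 S=0 W=5
Step 4 [NS]: N:empty,E:wait,S:empty,W:wait | queues: N=0 E=3 S=0 W=5

N: empty
E: 4 5 6
S: empty
W: 1 2 3 7 8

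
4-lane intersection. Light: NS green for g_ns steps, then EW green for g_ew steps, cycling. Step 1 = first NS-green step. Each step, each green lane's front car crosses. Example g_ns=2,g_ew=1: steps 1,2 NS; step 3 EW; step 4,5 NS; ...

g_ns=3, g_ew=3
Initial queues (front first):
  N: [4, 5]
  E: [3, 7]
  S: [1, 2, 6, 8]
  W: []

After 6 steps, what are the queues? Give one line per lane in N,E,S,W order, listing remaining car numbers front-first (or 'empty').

Step 1 [NS]: N:car4-GO,E:wait,S:car1-GO,W:wait | queues: N=1 E=2 S=3 W=0
Step 2 [NS]: N:car5-GO,E:wait,S:car2-GO,W:wait | queues: N=0 E=2 S=2 W=0
Step 3 [NS]: N:empty,E:wait,S:car6-GO,W:wait | queues: N=0 E=2 S=1 W=0
Step 4 [EW]: N:wait,E:car3-GO,S:wait,W:empty | queues: N=0 E=1 S=1 W=0
Step 5 [EW]: N:wait,E:car7-GO,S:wait,W:empty | queues: N=0 E=0 S=1 W=0
Step 6 [EW]: N:wait,E:empty,S:wait,W:empty | queues: N=0 E=0 S=1 W=0

N: empty
E: empty
S: 8
W: empty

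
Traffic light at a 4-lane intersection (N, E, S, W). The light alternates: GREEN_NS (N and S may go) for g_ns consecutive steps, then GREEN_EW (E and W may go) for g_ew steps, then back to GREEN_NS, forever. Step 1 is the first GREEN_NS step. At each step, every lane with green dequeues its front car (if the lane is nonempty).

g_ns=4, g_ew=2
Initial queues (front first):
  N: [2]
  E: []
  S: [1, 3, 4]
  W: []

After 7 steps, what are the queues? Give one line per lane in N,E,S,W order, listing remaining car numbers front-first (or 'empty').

Step 1 [NS]: N:car2-GO,E:wait,S:car1-GO,W:wait | queues: N=0 E=0 S=2 W=0
Step 2 [NS]: N:empty,E:wait,S:car3-GO,W:wait | queues: N=0 E=0 S=1 W=0
Step 3 [NS]: N:empty,E:wait,S:car4-GO,W:wait | queues: N=0 E=0 S=0 W=0

N: empty
E: empty
S: empty
W: empty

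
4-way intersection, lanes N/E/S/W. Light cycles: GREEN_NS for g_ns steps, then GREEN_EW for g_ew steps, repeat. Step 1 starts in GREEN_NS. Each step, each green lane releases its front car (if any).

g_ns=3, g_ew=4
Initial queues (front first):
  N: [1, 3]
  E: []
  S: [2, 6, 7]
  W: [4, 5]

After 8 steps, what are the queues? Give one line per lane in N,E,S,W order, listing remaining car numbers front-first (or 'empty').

Step 1 [NS]: N:car1-GO,E:wait,S:car2-GO,W:wait | queues: N=1 E=0 S=2 W=2
Step 2 [NS]: N:car3-GO,E:wait,S:car6-GO,W:wait | queues: N=0 E=0 S=1 W=2
Step 3 [NS]: N:empty,E:wait,S:car7-GO,W:wait | queues: N=0 E=0 S=0 W=2
Step 4 [EW]: N:wait,E:empty,S:wait,W:car4-GO | queues: N=0 E=0 S=0 W=1
Step 5 [EW]: N:wait,E:empty,S:wait,W:car5-GO | queues: N=0 E=0 S=0 W=0

N: empty
E: empty
S: empty
W: empty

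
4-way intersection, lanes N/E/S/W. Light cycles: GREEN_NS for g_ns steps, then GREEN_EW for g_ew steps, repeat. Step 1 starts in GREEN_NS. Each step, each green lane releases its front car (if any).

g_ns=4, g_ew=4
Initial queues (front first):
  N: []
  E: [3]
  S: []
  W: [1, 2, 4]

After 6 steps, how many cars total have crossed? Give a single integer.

Answer: 3

Derivation:
Step 1 [NS]: N:empty,E:wait,S:empty,W:wait | queues: N=0 E=1 S=0 W=3
Step 2 [NS]: N:empty,E:wait,S:empty,W:wait | queues: N=0 E=1 S=0 W=3
Step 3 [NS]: N:empty,E:wait,S:empty,W:wait | queues: N=0 E=1 S=0 W=3
Step 4 [NS]: N:empty,E:wait,S:empty,W:wait | queues: N=0 E=1 S=0 W=3
Step 5 [EW]: N:wait,E:car3-GO,S:wait,W:car1-GO | queues: N=0 E=0 S=0 W=2
Step 6 [EW]: N:wait,E:empty,S:wait,W:car2-GO | queues: N=0 E=0 S=0 W=1
Cars crossed by step 6: 3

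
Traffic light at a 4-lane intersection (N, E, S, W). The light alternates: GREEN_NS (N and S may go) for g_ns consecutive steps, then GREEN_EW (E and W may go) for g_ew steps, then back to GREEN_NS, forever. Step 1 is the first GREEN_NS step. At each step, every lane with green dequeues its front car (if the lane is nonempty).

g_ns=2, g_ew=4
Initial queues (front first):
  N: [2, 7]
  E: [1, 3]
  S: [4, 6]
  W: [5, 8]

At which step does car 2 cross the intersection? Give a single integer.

Step 1 [NS]: N:car2-GO,E:wait,S:car4-GO,W:wait | queues: N=1 E=2 S=1 W=2
Step 2 [NS]: N:car7-GO,E:wait,S:car6-GO,W:wait | queues: N=0 E=2 S=0 W=2
Step 3 [EW]: N:wait,E:car1-GO,S:wait,W:car5-GO | queues: N=0 E=1 S=0 W=1
Step 4 [EW]: N:wait,E:car3-GO,S:wait,W:car8-GO | queues: N=0 E=0 S=0 W=0
Car 2 crosses at step 1

1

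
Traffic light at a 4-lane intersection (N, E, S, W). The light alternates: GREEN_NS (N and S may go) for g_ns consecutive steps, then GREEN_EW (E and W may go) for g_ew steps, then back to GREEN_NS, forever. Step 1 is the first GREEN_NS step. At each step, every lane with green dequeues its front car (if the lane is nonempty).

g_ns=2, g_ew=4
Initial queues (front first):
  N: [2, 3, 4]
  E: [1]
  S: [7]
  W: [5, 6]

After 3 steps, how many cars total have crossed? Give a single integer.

Answer: 5

Derivation:
Step 1 [NS]: N:car2-GO,E:wait,S:car7-GO,W:wait | queues: N=2 E=1 S=0 W=2
Step 2 [NS]: N:car3-GO,E:wait,S:empty,W:wait | queues: N=1 E=1 S=0 W=2
Step 3 [EW]: N:wait,E:car1-GO,S:wait,W:car5-GO | queues: N=1 E=0 S=0 W=1
Cars crossed by step 3: 5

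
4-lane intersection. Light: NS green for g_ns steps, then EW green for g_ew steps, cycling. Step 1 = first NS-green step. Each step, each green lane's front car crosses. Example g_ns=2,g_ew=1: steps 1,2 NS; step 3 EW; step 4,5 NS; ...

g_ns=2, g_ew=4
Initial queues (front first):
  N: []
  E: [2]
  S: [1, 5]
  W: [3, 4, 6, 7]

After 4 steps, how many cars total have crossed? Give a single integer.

Answer: 5

Derivation:
Step 1 [NS]: N:empty,E:wait,S:car1-GO,W:wait | queues: N=0 E=1 S=1 W=4
Step 2 [NS]: N:empty,E:wait,S:car5-GO,W:wait | queues: N=0 E=1 S=0 W=4
Step 3 [EW]: N:wait,E:car2-GO,S:wait,W:car3-GO | queues: N=0 E=0 S=0 W=3
Step 4 [EW]: N:wait,E:empty,S:wait,W:car4-GO | queues: N=0 E=0 S=0 W=2
Cars crossed by step 4: 5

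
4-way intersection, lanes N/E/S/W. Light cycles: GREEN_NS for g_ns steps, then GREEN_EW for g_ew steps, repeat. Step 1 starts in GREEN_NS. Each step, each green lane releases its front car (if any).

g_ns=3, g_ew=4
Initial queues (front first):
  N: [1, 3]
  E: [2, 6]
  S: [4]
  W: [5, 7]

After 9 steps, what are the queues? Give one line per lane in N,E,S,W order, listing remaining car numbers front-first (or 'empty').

Step 1 [NS]: N:car1-GO,E:wait,S:car4-GO,W:wait | queues: N=1 E=2 S=0 W=2
Step 2 [NS]: N:car3-GO,E:wait,S:empty,W:wait | queues: N=0 E=2 S=0 W=2
Step 3 [NS]: N:empty,E:wait,S:empty,W:wait | queues: N=0 E=2 S=0 W=2
Step 4 [EW]: N:wait,E:car2-GO,S:wait,W:car5-GO | queues: N=0 E=1 S=0 W=1
Step 5 [EW]: N:wait,E:car6-GO,S:wait,W:car7-GO | queues: N=0 E=0 S=0 W=0

N: empty
E: empty
S: empty
W: empty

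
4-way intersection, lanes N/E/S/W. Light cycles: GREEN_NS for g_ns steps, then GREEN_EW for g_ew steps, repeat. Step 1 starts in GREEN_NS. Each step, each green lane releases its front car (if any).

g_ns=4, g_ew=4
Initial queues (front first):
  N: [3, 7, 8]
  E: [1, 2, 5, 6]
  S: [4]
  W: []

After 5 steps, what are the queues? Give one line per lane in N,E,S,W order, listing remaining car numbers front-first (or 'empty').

Step 1 [NS]: N:car3-GO,E:wait,S:car4-GO,W:wait | queues: N=2 E=4 S=0 W=0
Step 2 [NS]: N:car7-GO,E:wait,S:empty,W:wait | queues: N=1 E=4 S=0 W=0
Step 3 [NS]: N:car8-GO,E:wait,S:empty,W:wait | queues: N=0 E=4 S=0 W=0
Step 4 [NS]: N:empty,E:wait,S:empty,W:wait | queues: N=0 E=4 S=0 W=0
Step 5 [EW]: N:wait,E:car1-GO,S:wait,W:empty | queues: N=0 E=3 S=0 W=0

N: empty
E: 2 5 6
S: empty
W: empty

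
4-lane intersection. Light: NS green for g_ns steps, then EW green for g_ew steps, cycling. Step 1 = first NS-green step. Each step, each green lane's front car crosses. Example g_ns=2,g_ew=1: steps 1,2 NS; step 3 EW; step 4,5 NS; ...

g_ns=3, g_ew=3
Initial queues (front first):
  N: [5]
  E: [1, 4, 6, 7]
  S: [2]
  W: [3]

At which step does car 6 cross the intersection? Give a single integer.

Step 1 [NS]: N:car5-GO,E:wait,S:car2-GO,W:wait | queues: N=0 E=4 S=0 W=1
Step 2 [NS]: N:empty,E:wait,S:empty,W:wait | queues: N=0 E=4 S=0 W=1
Step 3 [NS]: N:empty,E:wait,S:empty,W:wait | queues: N=0 E=4 S=0 W=1
Step 4 [EW]: N:wait,E:car1-GO,S:wait,W:car3-GO | queues: N=0 E=3 S=0 W=0
Step 5 [EW]: N:wait,E:car4-GO,S:wait,W:empty | queues: N=0 E=2 S=0 W=0
Step 6 [EW]: N:wait,E:car6-GO,S:wait,W:empty | queues: N=0 E=1 S=0 W=0
Step 7 [NS]: N:empty,E:wait,S:empty,W:wait | queues: N=0 E=1 S=0 W=0
Step 8 [NS]: N:empty,E:wait,S:empty,W:wait | queues: N=0 E=1 S=0 W=0
Step 9 [NS]: N:empty,E:wait,S:empty,W:wait | queues: N=0 E=1 S=0 W=0
Step 10 [EW]: N:wait,E:car7-GO,S:wait,W:empty | queues: N=0 E=0 S=0 W=0
Car 6 crosses at step 6

6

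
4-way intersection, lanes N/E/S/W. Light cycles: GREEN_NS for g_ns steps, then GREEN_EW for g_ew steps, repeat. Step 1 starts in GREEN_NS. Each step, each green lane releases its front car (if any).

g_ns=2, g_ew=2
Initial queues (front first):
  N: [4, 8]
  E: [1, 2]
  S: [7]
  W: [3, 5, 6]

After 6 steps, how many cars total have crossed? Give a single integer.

Step 1 [NS]: N:car4-GO,E:wait,S:car7-GO,W:wait | queues: N=1 E=2 S=0 W=3
Step 2 [NS]: N:car8-GO,E:wait,S:empty,W:wait | queues: N=0 E=2 S=0 W=3
Step 3 [EW]: N:wait,E:car1-GO,S:wait,W:car3-GO | queues: N=0 E=1 S=0 W=2
Step 4 [EW]: N:wait,E:car2-GO,S:wait,W:car5-GO | queues: N=0 E=0 S=0 W=1
Step 5 [NS]: N:empty,E:wait,S:empty,W:wait | queues: N=0 E=0 S=0 W=1
Step 6 [NS]: N:empty,E:wait,S:empty,W:wait | queues: N=0 E=0 S=0 W=1
Cars crossed by step 6: 7

Answer: 7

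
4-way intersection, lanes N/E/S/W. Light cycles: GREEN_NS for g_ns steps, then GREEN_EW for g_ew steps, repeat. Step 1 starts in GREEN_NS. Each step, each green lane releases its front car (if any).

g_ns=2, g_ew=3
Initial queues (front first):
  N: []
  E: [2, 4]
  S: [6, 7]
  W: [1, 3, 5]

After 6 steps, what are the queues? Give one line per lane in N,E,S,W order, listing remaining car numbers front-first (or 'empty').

Step 1 [NS]: N:empty,E:wait,S:car6-GO,W:wait | queues: N=0 E=2 S=1 W=3
Step 2 [NS]: N:empty,E:wait,S:car7-GO,W:wait | queues: N=0 E=2 S=0 W=3
Step 3 [EW]: N:wait,E:car2-GO,S:wait,W:car1-GO | queues: N=0 E=1 S=0 W=2
Step 4 [EW]: N:wait,E:car4-GO,S:wait,W:car3-GO | queues: N=0 E=0 S=0 W=1
Step 5 [EW]: N:wait,E:empty,S:wait,W:car5-GO | queues: N=0 E=0 S=0 W=0

N: empty
E: empty
S: empty
W: empty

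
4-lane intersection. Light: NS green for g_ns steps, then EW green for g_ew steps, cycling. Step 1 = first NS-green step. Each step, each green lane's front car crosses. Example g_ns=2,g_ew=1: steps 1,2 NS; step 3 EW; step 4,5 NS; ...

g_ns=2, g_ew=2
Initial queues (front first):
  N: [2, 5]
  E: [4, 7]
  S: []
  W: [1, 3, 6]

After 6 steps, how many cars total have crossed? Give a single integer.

Step 1 [NS]: N:car2-GO,E:wait,S:empty,W:wait | queues: N=1 E=2 S=0 W=3
Step 2 [NS]: N:car5-GO,E:wait,S:empty,W:wait | queues: N=0 E=2 S=0 W=3
Step 3 [EW]: N:wait,E:car4-GO,S:wait,W:car1-GO | queues: N=0 E=1 S=0 W=2
Step 4 [EW]: N:wait,E:car7-GO,S:wait,W:car3-GO | queues: N=0 E=0 S=0 W=1
Step 5 [NS]: N:empty,E:wait,S:empty,W:wait | queues: N=0 E=0 S=0 W=1
Step 6 [NS]: N:empty,E:wait,S:empty,W:wait | queues: N=0 E=0 S=0 W=1
Cars crossed by step 6: 6

Answer: 6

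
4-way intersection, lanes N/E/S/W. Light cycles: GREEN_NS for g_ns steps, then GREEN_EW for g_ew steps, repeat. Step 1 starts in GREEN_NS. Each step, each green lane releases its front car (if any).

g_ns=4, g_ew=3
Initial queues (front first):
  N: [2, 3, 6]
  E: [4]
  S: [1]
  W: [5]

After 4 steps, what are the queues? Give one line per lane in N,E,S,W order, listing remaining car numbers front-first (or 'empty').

Step 1 [NS]: N:car2-GO,E:wait,S:car1-GO,W:wait | queues: N=2 E=1 S=0 W=1
Step 2 [NS]: N:car3-GO,E:wait,S:empty,W:wait | queues: N=1 E=1 S=0 W=1
Step 3 [NS]: N:car6-GO,E:wait,S:empty,W:wait | queues: N=0 E=1 S=0 W=1
Step 4 [NS]: N:empty,E:wait,S:empty,W:wait | queues: N=0 E=1 S=0 W=1

N: empty
E: 4
S: empty
W: 5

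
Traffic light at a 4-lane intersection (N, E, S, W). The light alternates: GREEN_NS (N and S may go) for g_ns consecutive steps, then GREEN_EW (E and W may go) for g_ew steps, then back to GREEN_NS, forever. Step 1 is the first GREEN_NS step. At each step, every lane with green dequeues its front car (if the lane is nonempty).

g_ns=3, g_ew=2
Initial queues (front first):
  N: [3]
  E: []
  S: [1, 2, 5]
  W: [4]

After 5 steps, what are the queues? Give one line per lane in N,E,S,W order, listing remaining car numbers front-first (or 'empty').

Step 1 [NS]: N:car3-GO,E:wait,S:car1-GO,W:wait | queues: N=0 E=0 S=2 W=1
Step 2 [NS]: N:empty,E:wait,S:car2-GO,W:wait | queues: N=0 E=0 S=1 W=1
Step 3 [NS]: N:empty,E:wait,S:car5-GO,W:wait | queues: N=0 E=0 S=0 W=1
Step 4 [EW]: N:wait,E:empty,S:wait,W:car4-GO | queues: N=0 E=0 S=0 W=0

N: empty
E: empty
S: empty
W: empty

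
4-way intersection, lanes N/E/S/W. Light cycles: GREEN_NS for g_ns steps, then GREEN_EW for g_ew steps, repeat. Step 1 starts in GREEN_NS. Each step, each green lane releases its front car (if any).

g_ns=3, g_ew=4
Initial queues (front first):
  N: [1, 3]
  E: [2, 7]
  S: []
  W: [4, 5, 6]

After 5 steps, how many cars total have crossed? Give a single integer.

Answer: 6

Derivation:
Step 1 [NS]: N:car1-GO,E:wait,S:empty,W:wait | queues: N=1 E=2 S=0 W=3
Step 2 [NS]: N:car3-GO,E:wait,S:empty,W:wait | queues: N=0 E=2 S=0 W=3
Step 3 [NS]: N:empty,E:wait,S:empty,W:wait | queues: N=0 E=2 S=0 W=3
Step 4 [EW]: N:wait,E:car2-GO,S:wait,W:car4-GO | queues: N=0 E=1 S=0 W=2
Step 5 [EW]: N:wait,E:car7-GO,S:wait,W:car5-GO | queues: N=0 E=0 S=0 W=1
Cars crossed by step 5: 6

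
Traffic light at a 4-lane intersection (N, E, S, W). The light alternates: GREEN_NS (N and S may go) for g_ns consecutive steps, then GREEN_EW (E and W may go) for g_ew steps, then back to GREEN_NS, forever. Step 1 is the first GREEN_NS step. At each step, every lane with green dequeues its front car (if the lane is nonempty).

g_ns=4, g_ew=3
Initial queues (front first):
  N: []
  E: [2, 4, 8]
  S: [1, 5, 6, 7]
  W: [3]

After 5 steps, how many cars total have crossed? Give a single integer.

Answer: 6

Derivation:
Step 1 [NS]: N:empty,E:wait,S:car1-GO,W:wait | queues: N=0 E=3 S=3 W=1
Step 2 [NS]: N:empty,E:wait,S:car5-GO,W:wait | queues: N=0 E=3 S=2 W=1
Step 3 [NS]: N:empty,E:wait,S:car6-GO,W:wait | queues: N=0 E=3 S=1 W=1
Step 4 [NS]: N:empty,E:wait,S:car7-GO,W:wait | queues: N=0 E=3 S=0 W=1
Step 5 [EW]: N:wait,E:car2-GO,S:wait,W:car3-GO | queues: N=0 E=2 S=0 W=0
Cars crossed by step 5: 6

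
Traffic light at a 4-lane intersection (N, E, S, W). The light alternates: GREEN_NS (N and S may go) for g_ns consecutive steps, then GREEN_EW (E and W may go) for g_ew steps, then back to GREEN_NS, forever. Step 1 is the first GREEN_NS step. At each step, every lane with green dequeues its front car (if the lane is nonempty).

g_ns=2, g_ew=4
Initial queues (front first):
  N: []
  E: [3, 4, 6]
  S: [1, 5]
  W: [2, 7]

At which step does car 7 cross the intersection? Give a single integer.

Step 1 [NS]: N:empty,E:wait,S:car1-GO,W:wait | queues: N=0 E=3 S=1 W=2
Step 2 [NS]: N:empty,E:wait,S:car5-GO,W:wait | queues: N=0 E=3 S=0 W=2
Step 3 [EW]: N:wait,E:car3-GO,S:wait,W:car2-GO | queues: N=0 E=2 S=0 W=1
Step 4 [EW]: N:wait,E:car4-GO,S:wait,W:car7-GO | queues: N=0 E=1 S=0 W=0
Step 5 [EW]: N:wait,E:car6-GO,S:wait,W:empty | queues: N=0 E=0 S=0 W=0
Car 7 crosses at step 4

4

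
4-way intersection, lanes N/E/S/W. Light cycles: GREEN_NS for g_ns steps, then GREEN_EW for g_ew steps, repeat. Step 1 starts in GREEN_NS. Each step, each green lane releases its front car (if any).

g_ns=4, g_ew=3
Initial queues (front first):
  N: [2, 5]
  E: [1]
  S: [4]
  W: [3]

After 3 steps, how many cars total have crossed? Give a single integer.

Step 1 [NS]: N:car2-GO,E:wait,S:car4-GO,W:wait | queues: N=1 E=1 S=0 W=1
Step 2 [NS]: N:car5-GO,E:wait,S:empty,W:wait | queues: N=0 E=1 S=0 W=1
Step 3 [NS]: N:empty,E:wait,S:empty,W:wait | queues: N=0 E=1 S=0 W=1
Cars crossed by step 3: 3

Answer: 3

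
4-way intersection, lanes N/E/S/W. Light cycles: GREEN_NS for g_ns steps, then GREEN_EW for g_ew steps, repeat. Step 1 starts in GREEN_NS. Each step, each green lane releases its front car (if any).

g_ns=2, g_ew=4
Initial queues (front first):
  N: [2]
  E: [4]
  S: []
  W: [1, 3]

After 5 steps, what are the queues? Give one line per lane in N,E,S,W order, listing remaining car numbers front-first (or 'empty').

Step 1 [NS]: N:car2-GO,E:wait,S:empty,W:wait | queues: N=0 E=1 S=0 W=2
Step 2 [NS]: N:empty,E:wait,S:empty,W:wait | queues: N=0 E=1 S=0 W=2
Step 3 [EW]: N:wait,E:car4-GO,S:wait,W:car1-GO | queues: N=0 E=0 S=0 W=1
Step 4 [EW]: N:wait,E:empty,S:wait,W:car3-GO | queues: N=0 E=0 S=0 W=0

N: empty
E: empty
S: empty
W: empty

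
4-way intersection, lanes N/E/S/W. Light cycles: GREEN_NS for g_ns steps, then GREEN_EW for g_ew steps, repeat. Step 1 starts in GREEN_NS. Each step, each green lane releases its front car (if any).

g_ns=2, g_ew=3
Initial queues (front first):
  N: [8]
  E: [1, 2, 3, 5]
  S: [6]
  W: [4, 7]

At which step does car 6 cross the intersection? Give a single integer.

Step 1 [NS]: N:car8-GO,E:wait,S:car6-GO,W:wait | queues: N=0 E=4 S=0 W=2
Step 2 [NS]: N:empty,E:wait,S:empty,W:wait | queues: N=0 E=4 S=0 W=2
Step 3 [EW]: N:wait,E:car1-GO,S:wait,W:car4-GO | queues: N=0 E=3 S=0 W=1
Step 4 [EW]: N:wait,E:car2-GO,S:wait,W:car7-GO | queues: N=0 E=2 S=0 W=0
Step 5 [EW]: N:wait,E:car3-GO,S:wait,W:empty | queues: N=0 E=1 S=0 W=0
Step 6 [NS]: N:empty,E:wait,S:empty,W:wait | queues: N=0 E=1 S=0 W=0
Step 7 [NS]: N:empty,E:wait,S:empty,W:wait | queues: N=0 E=1 S=0 W=0
Step 8 [EW]: N:wait,E:car5-GO,S:wait,W:empty | queues: N=0 E=0 S=0 W=0
Car 6 crosses at step 1

1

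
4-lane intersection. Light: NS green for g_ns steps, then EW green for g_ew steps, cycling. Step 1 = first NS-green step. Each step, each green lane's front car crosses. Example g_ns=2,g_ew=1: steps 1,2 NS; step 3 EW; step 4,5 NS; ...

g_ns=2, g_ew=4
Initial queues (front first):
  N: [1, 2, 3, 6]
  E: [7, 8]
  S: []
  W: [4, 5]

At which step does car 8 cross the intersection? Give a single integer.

Step 1 [NS]: N:car1-GO,E:wait,S:empty,W:wait | queues: N=3 E=2 S=0 W=2
Step 2 [NS]: N:car2-GO,E:wait,S:empty,W:wait | queues: N=2 E=2 S=0 W=2
Step 3 [EW]: N:wait,E:car7-GO,S:wait,W:car4-GO | queues: N=2 E=1 S=0 W=1
Step 4 [EW]: N:wait,E:car8-GO,S:wait,W:car5-GO | queues: N=2 E=0 S=0 W=0
Step 5 [EW]: N:wait,E:empty,S:wait,W:empty | queues: N=2 E=0 S=0 W=0
Step 6 [EW]: N:wait,E:empty,S:wait,W:empty | queues: N=2 E=0 S=0 W=0
Step 7 [NS]: N:car3-GO,E:wait,S:empty,W:wait | queues: N=1 E=0 S=0 W=0
Step 8 [NS]: N:car6-GO,E:wait,S:empty,W:wait | queues: N=0 E=0 S=0 W=0
Car 8 crosses at step 4

4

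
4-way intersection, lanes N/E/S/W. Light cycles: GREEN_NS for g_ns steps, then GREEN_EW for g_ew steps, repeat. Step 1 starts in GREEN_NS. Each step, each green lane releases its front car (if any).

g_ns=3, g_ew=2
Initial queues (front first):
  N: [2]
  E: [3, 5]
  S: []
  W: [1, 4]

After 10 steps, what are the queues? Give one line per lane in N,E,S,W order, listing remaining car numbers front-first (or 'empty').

Step 1 [NS]: N:car2-GO,E:wait,S:empty,W:wait | queues: N=0 E=2 S=0 W=2
Step 2 [NS]: N:empty,E:wait,S:empty,W:wait | queues: N=0 E=2 S=0 W=2
Step 3 [NS]: N:empty,E:wait,S:empty,W:wait | queues: N=0 E=2 S=0 W=2
Step 4 [EW]: N:wait,E:car3-GO,S:wait,W:car1-GO | queues: N=0 E=1 S=0 W=1
Step 5 [EW]: N:wait,E:car5-GO,S:wait,W:car4-GO | queues: N=0 E=0 S=0 W=0

N: empty
E: empty
S: empty
W: empty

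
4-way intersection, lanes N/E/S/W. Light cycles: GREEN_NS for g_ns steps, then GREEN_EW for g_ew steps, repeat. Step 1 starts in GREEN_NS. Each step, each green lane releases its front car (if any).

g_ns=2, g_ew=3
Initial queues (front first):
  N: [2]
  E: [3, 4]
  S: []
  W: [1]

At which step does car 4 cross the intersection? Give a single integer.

Step 1 [NS]: N:car2-GO,E:wait,S:empty,W:wait | queues: N=0 E=2 S=0 W=1
Step 2 [NS]: N:empty,E:wait,S:empty,W:wait | queues: N=0 E=2 S=0 W=1
Step 3 [EW]: N:wait,E:car3-GO,S:wait,W:car1-GO | queues: N=0 E=1 S=0 W=0
Step 4 [EW]: N:wait,E:car4-GO,S:wait,W:empty | queues: N=0 E=0 S=0 W=0
Car 4 crosses at step 4

4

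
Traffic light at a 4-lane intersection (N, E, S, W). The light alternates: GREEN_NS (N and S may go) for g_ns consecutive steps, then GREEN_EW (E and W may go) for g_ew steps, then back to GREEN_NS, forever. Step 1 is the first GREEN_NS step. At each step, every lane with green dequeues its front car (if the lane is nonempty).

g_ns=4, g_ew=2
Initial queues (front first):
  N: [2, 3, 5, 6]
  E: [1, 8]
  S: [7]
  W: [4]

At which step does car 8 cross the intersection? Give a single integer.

Step 1 [NS]: N:car2-GO,E:wait,S:car7-GO,W:wait | queues: N=3 E=2 S=0 W=1
Step 2 [NS]: N:car3-GO,E:wait,S:empty,W:wait | queues: N=2 E=2 S=0 W=1
Step 3 [NS]: N:car5-GO,E:wait,S:empty,W:wait | queues: N=1 E=2 S=0 W=1
Step 4 [NS]: N:car6-GO,E:wait,S:empty,W:wait | queues: N=0 E=2 S=0 W=1
Step 5 [EW]: N:wait,E:car1-GO,S:wait,W:car4-GO | queues: N=0 E=1 S=0 W=0
Step 6 [EW]: N:wait,E:car8-GO,S:wait,W:empty | queues: N=0 E=0 S=0 W=0
Car 8 crosses at step 6

6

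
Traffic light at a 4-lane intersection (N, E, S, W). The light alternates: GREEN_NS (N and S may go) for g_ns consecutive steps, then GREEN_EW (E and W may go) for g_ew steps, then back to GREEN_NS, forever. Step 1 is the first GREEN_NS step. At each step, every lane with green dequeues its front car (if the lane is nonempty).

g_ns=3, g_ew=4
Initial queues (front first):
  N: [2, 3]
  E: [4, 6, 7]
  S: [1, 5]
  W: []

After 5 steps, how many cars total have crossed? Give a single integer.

Step 1 [NS]: N:car2-GO,E:wait,S:car1-GO,W:wait | queues: N=1 E=3 S=1 W=0
Step 2 [NS]: N:car3-GO,E:wait,S:car5-GO,W:wait | queues: N=0 E=3 S=0 W=0
Step 3 [NS]: N:empty,E:wait,S:empty,W:wait | queues: N=0 E=3 S=0 W=0
Step 4 [EW]: N:wait,E:car4-GO,S:wait,W:empty | queues: N=0 E=2 S=0 W=0
Step 5 [EW]: N:wait,E:car6-GO,S:wait,W:empty | queues: N=0 E=1 S=0 W=0
Cars crossed by step 5: 6

Answer: 6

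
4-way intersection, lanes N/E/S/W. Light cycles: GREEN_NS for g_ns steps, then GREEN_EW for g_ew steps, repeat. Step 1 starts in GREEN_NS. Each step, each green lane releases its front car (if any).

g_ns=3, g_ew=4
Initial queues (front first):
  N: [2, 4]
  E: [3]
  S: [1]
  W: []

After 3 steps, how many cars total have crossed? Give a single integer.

Step 1 [NS]: N:car2-GO,E:wait,S:car1-GO,W:wait | queues: N=1 E=1 S=0 W=0
Step 2 [NS]: N:car4-GO,E:wait,S:empty,W:wait | queues: N=0 E=1 S=0 W=0
Step 3 [NS]: N:empty,E:wait,S:empty,W:wait | queues: N=0 E=1 S=0 W=0
Cars crossed by step 3: 3

Answer: 3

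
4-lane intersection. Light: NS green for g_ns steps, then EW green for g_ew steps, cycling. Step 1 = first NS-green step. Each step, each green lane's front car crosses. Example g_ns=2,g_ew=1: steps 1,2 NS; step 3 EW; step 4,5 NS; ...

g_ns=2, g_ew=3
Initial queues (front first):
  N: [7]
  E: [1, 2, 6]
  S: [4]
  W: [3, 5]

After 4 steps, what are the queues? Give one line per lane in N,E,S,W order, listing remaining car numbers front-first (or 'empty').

Step 1 [NS]: N:car7-GO,E:wait,S:car4-GO,W:wait | queues: N=0 E=3 S=0 W=2
Step 2 [NS]: N:empty,E:wait,S:empty,W:wait | queues: N=0 E=3 S=0 W=2
Step 3 [EW]: N:wait,E:car1-GO,S:wait,W:car3-GO | queues: N=0 E=2 S=0 W=1
Step 4 [EW]: N:wait,E:car2-GO,S:wait,W:car5-GO | queues: N=0 E=1 S=0 W=0

N: empty
E: 6
S: empty
W: empty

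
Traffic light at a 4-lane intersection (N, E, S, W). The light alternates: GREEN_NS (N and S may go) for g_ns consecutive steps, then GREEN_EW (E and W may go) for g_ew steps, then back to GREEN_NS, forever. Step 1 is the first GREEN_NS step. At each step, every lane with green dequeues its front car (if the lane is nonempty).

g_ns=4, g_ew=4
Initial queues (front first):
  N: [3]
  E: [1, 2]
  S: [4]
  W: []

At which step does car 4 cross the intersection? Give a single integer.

Step 1 [NS]: N:car3-GO,E:wait,S:car4-GO,W:wait | queues: N=0 E=2 S=0 W=0
Step 2 [NS]: N:empty,E:wait,S:empty,W:wait | queues: N=0 E=2 S=0 W=0
Step 3 [NS]: N:empty,E:wait,S:empty,W:wait | queues: N=0 E=2 S=0 W=0
Step 4 [NS]: N:empty,E:wait,S:empty,W:wait | queues: N=0 E=2 S=0 W=0
Step 5 [EW]: N:wait,E:car1-GO,S:wait,W:empty | queues: N=0 E=1 S=0 W=0
Step 6 [EW]: N:wait,E:car2-GO,S:wait,W:empty | queues: N=0 E=0 S=0 W=0
Car 4 crosses at step 1

1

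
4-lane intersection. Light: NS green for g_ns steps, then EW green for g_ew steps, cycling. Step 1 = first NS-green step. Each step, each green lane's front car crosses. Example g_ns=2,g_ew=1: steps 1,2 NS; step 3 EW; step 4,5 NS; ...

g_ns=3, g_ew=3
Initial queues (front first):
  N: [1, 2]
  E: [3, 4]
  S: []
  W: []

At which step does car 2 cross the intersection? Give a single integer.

Step 1 [NS]: N:car1-GO,E:wait,S:empty,W:wait | queues: N=1 E=2 S=0 W=0
Step 2 [NS]: N:car2-GO,E:wait,S:empty,W:wait | queues: N=0 E=2 S=0 W=0
Step 3 [NS]: N:empty,E:wait,S:empty,W:wait | queues: N=0 E=2 S=0 W=0
Step 4 [EW]: N:wait,E:car3-GO,S:wait,W:empty | queues: N=0 E=1 S=0 W=0
Step 5 [EW]: N:wait,E:car4-GO,S:wait,W:empty | queues: N=0 E=0 S=0 W=0
Car 2 crosses at step 2

2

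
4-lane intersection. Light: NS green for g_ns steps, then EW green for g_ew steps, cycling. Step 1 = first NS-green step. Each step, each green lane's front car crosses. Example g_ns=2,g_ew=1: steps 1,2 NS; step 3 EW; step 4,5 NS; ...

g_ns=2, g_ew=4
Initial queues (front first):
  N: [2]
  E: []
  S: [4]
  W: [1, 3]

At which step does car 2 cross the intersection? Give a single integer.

Step 1 [NS]: N:car2-GO,E:wait,S:car4-GO,W:wait | queues: N=0 E=0 S=0 W=2
Step 2 [NS]: N:empty,E:wait,S:empty,W:wait | queues: N=0 E=0 S=0 W=2
Step 3 [EW]: N:wait,E:empty,S:wait,W:car1-GO | queues: N=0 E=0 S=0 W=1
Step 4 [EW]: N:wait,E:empty,S:wait,W:car3-GO | queues: N=0 E=0 S=0 W=0
Car 2 crosses at step 1

1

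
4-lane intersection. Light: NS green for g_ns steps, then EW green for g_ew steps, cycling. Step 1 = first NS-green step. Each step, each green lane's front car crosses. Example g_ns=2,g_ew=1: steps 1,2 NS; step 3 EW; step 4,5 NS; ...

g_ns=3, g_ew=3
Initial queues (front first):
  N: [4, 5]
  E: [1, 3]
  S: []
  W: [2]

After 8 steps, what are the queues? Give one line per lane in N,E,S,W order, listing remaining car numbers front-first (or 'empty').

Step 1 [NS]: N:car4-GO,E:wait,S:empty,W:wait | queues: N=1 E=2 S=0 W=1
Step 2 [NS]: N:car5-GO,E:wait,S:empty,W:wait | queues: N=0 E=2 S=0 W=1
Step 3 [NS]: N:empty,E:wait,S:empty,W:wait | queues: N=0 E=2 S=0 W=1
Step 4 [EW]: N:wait,E:car1-GO,S:wait,W:car2-GO | queues: N=0 E=1 S=0 W=0
Step 5 [EW]: N:wait,E:car3-GO,S:wait,W:empty | queues: N=0 E=0 S=0 W=0

N: empty
E: empty
S: empty
W: empty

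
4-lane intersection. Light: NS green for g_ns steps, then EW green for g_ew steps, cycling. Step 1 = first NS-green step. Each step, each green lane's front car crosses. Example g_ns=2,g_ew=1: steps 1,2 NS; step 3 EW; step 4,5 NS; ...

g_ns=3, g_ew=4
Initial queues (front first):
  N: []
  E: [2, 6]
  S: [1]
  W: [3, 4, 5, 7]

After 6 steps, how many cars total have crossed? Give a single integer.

Answer: 6

Derivation:
Step 1 [NS]: N:empty,E:wait,S:car1-GO,W:wait | queues: N=0 E=2 S=0 W=4
Step 2 [NS]: N:empty,E:wait,S:empty,W:wait | queues: N=0 E=2 S=0 W=4
Step 3 [NS]: N:empty,E:wait,S:empty,W:wait | queues: N=0 E=2 S=0 W=4
Step 4 [EW]: N:wait,E:car2-GO,S:wait,W:car3-GO | queues: N=0 E=1 S=0 W=3
Step 5 [EW]: N:wait,E:car6-GO,S:wait,W:car4-GO | queues: N=0 E=0 S=0 W=2
Step 6 [EW]: N:wait,E:empty,S:wait,W:car5-GO | queues: N=0 E=0 S=0 W=1
Cars crossed by step 6: 6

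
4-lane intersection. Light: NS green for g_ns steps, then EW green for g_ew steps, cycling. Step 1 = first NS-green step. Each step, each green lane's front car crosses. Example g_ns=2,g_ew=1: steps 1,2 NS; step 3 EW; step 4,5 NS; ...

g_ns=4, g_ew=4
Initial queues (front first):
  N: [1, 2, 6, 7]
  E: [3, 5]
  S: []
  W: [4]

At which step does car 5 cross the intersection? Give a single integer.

Step 1 [NS]: N:car1-GO,E:wait,S:empty,W:wait | queues: N=3 E=2 S=0 W=1
Step 2 [NS]: N:car2-GO,E:wait,S:empty,W:wait | queues: N=2 E=2 S=0 W=1
Step 3 [NS]: N:car6-GO,E:wait,S:empty,W:wait | queues: N=1 E=2 S=0 W=1
Step 4 [NS]: N:car7-GO,E:wait,S:empty,W:wait | queues: N=0 E=2 S=0 W=1
Step 5 [EW]: N:wait,E:car3-GO,S:wait,W:car4-GO | queues: N=0 E=1 S=0 W=0
Step 6 [EW]: N:wait,E:car5-GO,S:wait,W:empty | queues: N=0 E=0 S=0 W=0
Car 5 crosses at step 6

6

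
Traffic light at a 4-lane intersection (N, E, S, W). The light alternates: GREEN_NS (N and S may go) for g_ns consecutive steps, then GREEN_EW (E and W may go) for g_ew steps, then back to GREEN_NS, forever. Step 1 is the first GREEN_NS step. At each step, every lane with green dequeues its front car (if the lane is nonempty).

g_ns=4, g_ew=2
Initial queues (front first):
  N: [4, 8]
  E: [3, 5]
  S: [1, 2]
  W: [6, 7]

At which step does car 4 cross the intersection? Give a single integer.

Step 1 [NS]: N:car4-GO,E:wait,S:car1-GO,W:wait | queues: N=1 E=2 S=1 W=2
Step 2 [NS]: N:car8-GO,E:wait,S:car2-GO,W:wait | queues: N=0 E=2 S=0 W=2
Step 3 [NS]: N:empty,E:wait,S:empty,W:wait | queues: N=0 E=2 S=0 W=2
Step 4 [NS]: N:empty,E:wait,S:empty,W:wait | queues: N=0 E=2 S=0 W=2
Step 5 [EW]: N:wait,E:car3-GO,S:wait,W:car6-GO | queues: N=0 E=1 S=0 W=1
Step 6 [EW]: N:wait,E:car5-GO,S:wait,W:car7-GO | queues: N=0 E=0 S=0 W=0
Car 4 crosses at step 1

1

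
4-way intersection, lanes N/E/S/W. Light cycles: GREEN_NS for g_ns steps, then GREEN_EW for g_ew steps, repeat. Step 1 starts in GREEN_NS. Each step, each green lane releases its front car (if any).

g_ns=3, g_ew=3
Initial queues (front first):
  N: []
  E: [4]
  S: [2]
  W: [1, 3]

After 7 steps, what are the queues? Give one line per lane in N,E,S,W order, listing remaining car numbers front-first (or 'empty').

Step 1 [NS]: N:empty,E:wait,S:car2-GO,W:wait | queues: N=0 E=1 S=0 W=2
Step 2 [NS]: N:empty,E:wait,S:empty,W:wait | queues: N=0 E=1 S=0 W=2
Step 3 [NS]: N:empty,E:wait,S:empty,W:wait | queues: N=0 E=1 S=0 W=2
Step 4 [EW]: N:wait,E:car4-GO,S:wait,W:car1-GO | queues: N=0 E=0 S=0 W=1
Step 5 [EW]: N:wait,E:empty,S:wait,W:car3-GO | queues: N=0 E=0 S=0 W=0

N: empty
E: empty
S: empty
W: empty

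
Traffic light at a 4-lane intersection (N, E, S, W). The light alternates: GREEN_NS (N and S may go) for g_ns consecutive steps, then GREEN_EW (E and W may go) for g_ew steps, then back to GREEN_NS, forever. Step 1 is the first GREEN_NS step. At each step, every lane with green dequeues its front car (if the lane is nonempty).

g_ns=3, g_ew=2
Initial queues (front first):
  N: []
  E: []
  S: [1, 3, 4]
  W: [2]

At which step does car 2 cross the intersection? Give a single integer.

Step 1 [NS]: N:empty,E:wait,S:car1-GO,W:wait | queues: N=0 E=0 S=2 W=1
Step 2 [NS]: N:empty,E:wait,S:car3-GO,W:wait | queues: N=0 E=0 S=1 W=1
Step 3 [NS]: N:empty,E:wait,S:car4-GO,W:wait | queues: N=0 E=0 S=0 W=1
Step 4 [EW]: N:wait,E:empty,S:wait,W:car2-GO | queues: N=0 E=0 S=0 W=0
Car 2 crosses at step 4

4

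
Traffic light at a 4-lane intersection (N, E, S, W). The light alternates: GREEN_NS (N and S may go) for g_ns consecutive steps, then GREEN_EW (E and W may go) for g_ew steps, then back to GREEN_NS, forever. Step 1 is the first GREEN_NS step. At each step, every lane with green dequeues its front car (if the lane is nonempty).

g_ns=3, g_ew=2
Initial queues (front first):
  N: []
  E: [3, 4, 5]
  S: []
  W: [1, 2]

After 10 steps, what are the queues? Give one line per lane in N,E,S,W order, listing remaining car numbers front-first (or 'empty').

Step 1 [NS]: N:empty,E:wait,S:empty,W:wait | queues: N=0 E=3 S=0 W=2
Step 2 [NS]: N:empty,E:wait,S:empty,W:wait | queues: N=0 E=3 S=0 W=2
Step 3 [NS]: N:empty,E:wait,S:empty,W:wait | queues: N=0 E=3 S=0 W=2
Step 4 [EW]: N:wait,E:car3-GO,S:wait,W:car1-GO | queues: N=0 E=2 S=0 W=1
Step 5 [EW]: N:wait,E:car4-GO,S:wait,W:car2-GO | queues: N=0 E=1 S=0 W=0
Step 6 [NS]: N:empty,E:wait,S:empty,W:wait | queues: N=0 E=1 S=0 W=0
Step 7 [NS]: N:empty,E:wait,S:empty,W:wait | queues: N=0 E=1 S=0 W=0
Step 8 [NS]: N:empty,E:wait,S:empty,W:wait | queues: N=0 E=1 S=0 W=0
Step 9 [EW]: N:wait,E:car5-GO,S:wait,W:empty | queues: N=0 E=0 S=0 W=0

N: empty
E: empty
S: empty
W: empty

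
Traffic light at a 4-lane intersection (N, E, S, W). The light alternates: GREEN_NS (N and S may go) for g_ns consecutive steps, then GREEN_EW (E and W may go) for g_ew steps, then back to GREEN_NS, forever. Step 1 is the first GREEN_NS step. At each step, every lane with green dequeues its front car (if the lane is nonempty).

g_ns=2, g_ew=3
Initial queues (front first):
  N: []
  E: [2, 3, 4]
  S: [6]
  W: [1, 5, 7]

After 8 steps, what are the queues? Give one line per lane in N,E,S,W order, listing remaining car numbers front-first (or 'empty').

Step 1 [NS]: N:empty,E:wait,S:car6-GO,W:wait | queues: N=0 E=3 S=0 W=3
Step 2 [NS]: N:empty,E:wait,S:empty,W:wait | queues: N=0 E=3 S=0 W=3
Step 3 [EW]: N:wait,E:car2-GO,S:wait,W:car1-GO | queues: N=0 E=2 S=0 W=2
Step 4 [EW]: N:wait,E:car3-GO,S:wait,W:car5-GO | queues: N=0 E=1 S=0 W=1
Step 5 [EW]: N:wait,E:car4-GO,S:wait,W:car7-GO | queues: N=0 E=0 S=0 W=0

N: empty
E: empty
S: empty
W: empty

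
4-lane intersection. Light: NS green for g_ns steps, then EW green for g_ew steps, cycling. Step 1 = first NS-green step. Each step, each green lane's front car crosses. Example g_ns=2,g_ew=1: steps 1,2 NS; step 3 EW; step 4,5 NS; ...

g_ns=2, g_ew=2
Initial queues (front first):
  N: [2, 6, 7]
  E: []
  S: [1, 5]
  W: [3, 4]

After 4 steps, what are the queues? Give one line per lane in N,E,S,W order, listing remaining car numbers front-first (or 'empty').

Step 1 [NS]: N:car2-GO,E:wait,S:car1-GO,W:wait | queues: N=2 E=0 S=1 W=2
Step 2 [NS]: N:car6-GO,E:wait,S:car5-GO,W:wait | queues: N=1 E=0 S=0 W=2
Step 3 [EW]: N:wait,E:empty,S:wait,W:car3-GO | queues: N=1 E=0 S=0 W=1
Step 4 [EW]: N:wait,E:empty,S:wait,W:car4-GO | queues: N=1 E=0 S=0 W=0

N: 7
E: empty
S: empty
W: empty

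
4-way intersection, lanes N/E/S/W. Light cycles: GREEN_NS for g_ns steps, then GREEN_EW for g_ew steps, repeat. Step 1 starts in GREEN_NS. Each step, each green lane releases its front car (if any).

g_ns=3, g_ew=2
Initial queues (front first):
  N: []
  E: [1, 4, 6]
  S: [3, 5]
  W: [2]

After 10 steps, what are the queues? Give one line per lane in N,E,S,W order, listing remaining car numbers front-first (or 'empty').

Step 1 [NS]: N:empty,E:wait,S:car3-GO,W:wait | queues: N=0 E=3 S=1 W=1
Step 2 [NS]: N:empty,E:wait,S:car5-GO,W:wait | queues: N=0 E=3 S=0 W=1
Step 3 [NS]: N:empty,E:wait,S:empty,W:wait | queues: N=0 E=3 S=0 W=1
Step 4 [EW]: N:wait,E:car1-GO,S:wait,W:car2-GO | queues: N=0 E=2 S=0 W=0
Step 5 [EW]: N:wait,E:car4-GO,S:wait,W:empty | queues: N=0 E=1 S=0 W=0
Step 6 [NS]: N:empty,E:wait,S:empty,W:wait | queues: N=0 E=1 S=0 W=0
Step 7 [NS]: N:empty,E:wait,S:empty,W:wait | queues: N=0 E=1 S=0 W=0
Step 8 [NS]: N:empty,E:wait,S:empty,W:wait | queues: N=0 E=1 S=0 W=0
Step 9 [EW]: N:wait,E:car6-GO,S:wait,W:empty | queues: N=0 E=0 S=0 W=0

N: empty
E: empty
S: empty
W: empty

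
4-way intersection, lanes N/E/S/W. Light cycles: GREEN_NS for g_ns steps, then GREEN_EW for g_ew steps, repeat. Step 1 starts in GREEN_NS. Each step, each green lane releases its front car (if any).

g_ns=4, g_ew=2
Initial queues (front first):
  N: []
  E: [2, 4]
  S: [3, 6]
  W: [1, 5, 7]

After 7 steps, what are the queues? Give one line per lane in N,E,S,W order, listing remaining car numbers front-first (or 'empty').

Step 1 [NS]: N:empty,E:wait,S:car3-GO,W:wait | queues: N=0 E=2 S=1 W=3
Step 2 [NS]: N:empty,E:wait,S:car6-GO,W:wait | queues: N=0 E=2 S=0 W=3
Step 3 [NS]: N:empty,E:wait,S:empty,W:wait | queues: N=0 E=2 S=0 W=3
Step 4 [NS]: N:empty,E:wait,S:empty,W:wait | queues: N=0 E=2 S=0 W=3
Step 5 [EW]: N:wait,E:car2-GO,S:wait,W:car1-GO | queues: N=0 E=1 S=0 W=2
Step 6 [EW]: N:wait,E:car4-GO,S:wait,W:car5-GO | queues: N=0 E=0 S=0 W=1
Step 7 [NS]: N:empty,E:wait,S:empty,W:wait | queues: N=0 E=0 S=0 W=1

N: empty
E: empty
S: empty
W: 7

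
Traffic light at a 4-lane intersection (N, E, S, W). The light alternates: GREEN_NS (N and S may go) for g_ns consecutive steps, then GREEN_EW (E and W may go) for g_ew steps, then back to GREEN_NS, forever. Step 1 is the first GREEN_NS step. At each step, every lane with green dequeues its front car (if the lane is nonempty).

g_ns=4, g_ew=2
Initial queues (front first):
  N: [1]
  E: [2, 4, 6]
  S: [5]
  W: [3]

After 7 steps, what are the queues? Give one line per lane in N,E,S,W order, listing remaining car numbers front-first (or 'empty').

Step 1 [NS]: N:car1-GO,E:wait,S:car5-GO,W:wait | queues: N=0 E=3 S=0 W=1
Step 2 [NS]: N:empty,E:wait,S:empty,W:wait | queues: N=0 E=3 S=0 W=1
Step 3 [NS]: N:empty,E:wait,S:empty,W:wait | queues: N=0 E=3 S=0 W=1
Step 4 [NS]: N:empty,E:wait,S:empty,W:wait | queues: N=0 E=3 S=0 W=1
Step 5 [EW]: N:wait,E:car2-GO,S:wait,W:car3-GO | queues: N=0 E=2 S=0 W=0
Step 6 [EW]: N:wait,E:car4-GO,S:wait,W:empty | queues: N=0 E=1 S=0 W=0
Step 7 [NS]: N:empty,E:wait,S:empty,W:wait | queues: N=0 E=1 S=0 W=0

N: empty
E: 6
S: empty
W: empty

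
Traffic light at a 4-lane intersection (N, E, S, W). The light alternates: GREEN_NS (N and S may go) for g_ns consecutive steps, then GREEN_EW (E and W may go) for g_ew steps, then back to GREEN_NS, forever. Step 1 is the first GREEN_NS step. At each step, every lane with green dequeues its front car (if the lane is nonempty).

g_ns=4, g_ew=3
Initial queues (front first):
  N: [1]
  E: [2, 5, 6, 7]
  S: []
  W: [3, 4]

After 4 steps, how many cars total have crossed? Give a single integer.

Step 1 [NS]: N:car1-GO,E:wait,S:empty,W:wait | queues: N=0 E=4 S=0 W=2
Step 2 [NS]: N:empty,E:wait,S:empty,W:wait | queues: N=0 E=4 S=0 W=2
Step 3 [NS]: N:empty,E:wait,S:empty,W:wait | queues: N=0 E=4 S=0 W=2
Step 4 [NS]: N:empty,E:wait,S:empty,W:wait | queues: N=0 E=4 S=0 W=2
Cars crossed by step 4: 1

Answer: 1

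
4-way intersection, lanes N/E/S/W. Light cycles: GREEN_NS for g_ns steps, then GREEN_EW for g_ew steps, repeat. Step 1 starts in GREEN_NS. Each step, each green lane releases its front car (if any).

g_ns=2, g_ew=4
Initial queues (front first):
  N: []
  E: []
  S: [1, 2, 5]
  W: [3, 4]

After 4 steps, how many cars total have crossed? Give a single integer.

Step 1 [NS]: N:empty,E:wait,S:car1-GO,W:wait | queues: N=0 E=0 S=2 W=2
Step 2 [NS]: N:empty,E:wait,S:car2-GO,W:wait | queues: N=0 E=0 S=1 W=2
Step 3 [EW]: N:wait,E:empty,S:wait,W:car3-GO | queues: N=0 E=0 S=1 W=1
Step 4 [EW]: N:wait,E:empty,S:wait,W:car4-GO | queues: N=0 E=0 S=1 W=0
Cars crossed by step 4: 4

Answer: 4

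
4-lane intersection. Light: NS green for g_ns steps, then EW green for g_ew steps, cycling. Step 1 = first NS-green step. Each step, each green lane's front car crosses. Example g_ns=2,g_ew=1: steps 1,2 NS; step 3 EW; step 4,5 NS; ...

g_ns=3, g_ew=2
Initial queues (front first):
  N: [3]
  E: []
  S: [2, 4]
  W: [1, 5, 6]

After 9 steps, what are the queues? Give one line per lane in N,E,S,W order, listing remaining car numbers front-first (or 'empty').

Step 1 [NS]: N:car3-GO,E:wait,S:car2-GO,W:wait | queues: N=0 E=0 S=1 W=3
Step 2 [NS]: N:empty,E:wait,S:car4-GO,W:wait | queues: N=0 E=0 S=0 W=3
Step 3 [NS]: N:empty,E:wait,S:empty,W:wait | queues: N=0 E=0 S=0 W=3
Step 4 [EW]: N:wait,E:empty,S:wait,W:car1-GO | queues: N=0 E=0 S=0 W=2
Step 5 [EW]: N:wait,E:empty,S:wait,W:car5-GO | queues: N=0 E=0 S=0 W=1
Step 6 [NS]: N:empty,E:wait,S:empty,W:wait | queues: N=0 E=0 S=0 W=1
Step 7 [NS]: N:empty,E:wait,S:empty,W:wait | queues: N=0 E=0 S=0 W=1
Step 8 [NS]: N:empty,E:wait,S:empty,W:wait | queues: N=0 E=0 S=0 W=1
Step 9 [EW]: N:wait,E:empty,S:wait,W:car6-GO | queues: N=0 E=0 S=0 W=0

N: empty
E: empty
S: empty
W: empty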